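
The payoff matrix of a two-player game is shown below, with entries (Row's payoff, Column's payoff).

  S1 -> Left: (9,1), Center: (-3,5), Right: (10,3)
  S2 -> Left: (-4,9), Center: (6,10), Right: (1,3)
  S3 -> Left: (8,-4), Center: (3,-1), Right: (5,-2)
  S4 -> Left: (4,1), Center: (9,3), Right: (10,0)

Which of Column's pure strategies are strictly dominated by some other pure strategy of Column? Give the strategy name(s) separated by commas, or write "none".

Left, Right

Left is strictly dominated by Center (S1: 5>1, S2: 10>9, S3: -1>-4, S4: 3>1).
Center is not dominated — it holds its own against Left at S1 (5>1); Right at S1 (5>3).
Center strictly dominates Right — S1: 5>3, S2: 10>3, S3: -1>-2, S4: 3>0.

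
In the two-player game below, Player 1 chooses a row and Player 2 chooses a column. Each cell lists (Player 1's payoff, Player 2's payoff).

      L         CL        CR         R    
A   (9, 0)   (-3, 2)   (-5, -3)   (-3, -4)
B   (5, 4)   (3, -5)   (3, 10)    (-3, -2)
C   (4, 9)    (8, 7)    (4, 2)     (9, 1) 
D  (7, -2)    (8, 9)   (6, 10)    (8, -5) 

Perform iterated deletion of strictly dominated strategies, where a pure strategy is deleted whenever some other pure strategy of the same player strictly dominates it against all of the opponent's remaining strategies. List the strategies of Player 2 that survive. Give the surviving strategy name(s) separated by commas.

L, CL, CR

Player 1's strategy B is strictly dominated by D (L: 7>5, CL: 8>3, CR: 6>3, R: 8>-3) and is removed.
For Player 2, L strictly dominates R on the remaining rows (A: 0>-4, C: 9>1, D: -2>-5); eliminate R.
Among the remaining strategies, none is strictly dominated by another pure strategy of the same player, so the elimination stops.
Surviving strategies — Player 1: {A, C, D}; Player 2: {L, CL, CR}.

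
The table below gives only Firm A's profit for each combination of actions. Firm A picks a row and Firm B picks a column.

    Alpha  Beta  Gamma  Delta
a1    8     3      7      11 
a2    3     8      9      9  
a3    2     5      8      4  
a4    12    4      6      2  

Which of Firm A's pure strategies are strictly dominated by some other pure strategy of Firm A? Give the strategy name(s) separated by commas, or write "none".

a3

a1: no other strategy beats it everywhere (a2 at Alpha (8>3); a3 at Alpha (8>2); a4 at Gamma (7>6)).
Nothing dominates a2: a1 at Beta (8>3); a3 at Alpha (3>2); a4 at Beta (8>4).
a2 strictly dominates a3 — Alpha: 3>2, Beta: 8>5, Gamma: 9>8, Delta: 9>4.
a4 is not dominated — it holds its own against a1 at Alpha (12>8); a2 at Alpha (12>3); a3 at Alpha (12>2).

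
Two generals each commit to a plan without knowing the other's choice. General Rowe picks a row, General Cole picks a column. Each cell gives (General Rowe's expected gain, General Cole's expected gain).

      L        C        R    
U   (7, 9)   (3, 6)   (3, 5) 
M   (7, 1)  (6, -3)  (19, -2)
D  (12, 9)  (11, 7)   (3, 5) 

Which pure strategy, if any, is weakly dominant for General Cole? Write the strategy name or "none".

L vs C: U: 9>6, M: 1>-3, D: 9>7.
L vs R: U: 9>5, M: 1>-2, D: 9>5.
L is at least as good as every other strategy against every opponent action, so it is weakly dominant.

L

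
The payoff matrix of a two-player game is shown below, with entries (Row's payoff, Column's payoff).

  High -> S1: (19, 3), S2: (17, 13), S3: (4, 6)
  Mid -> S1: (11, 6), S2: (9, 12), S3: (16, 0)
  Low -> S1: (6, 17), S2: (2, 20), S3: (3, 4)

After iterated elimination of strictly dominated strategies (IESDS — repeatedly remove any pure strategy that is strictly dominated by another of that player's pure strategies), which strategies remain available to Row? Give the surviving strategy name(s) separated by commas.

For Row, High strictly dominates Low on the remaining columns (S1: 19>6, S2: 17>2, S3: 4>3); eliminate Low.
Column's strategy S1 is strictly dominated by S2 (High: 13>3, Mid: 12>6) and is removed.
Column's strategy S3 is strictly dominated by S2 (High: 13>6, Mid: 12>0) and is removed.
Row Mid is eliminated: High beats it against every remaining column (S2: 17>9).
Among the remaining strategies, none is strictly dominated by another pure strategy of the same player, so the elimination stops.
Surviving strategies — Row: {High}; Column: {S2}.

High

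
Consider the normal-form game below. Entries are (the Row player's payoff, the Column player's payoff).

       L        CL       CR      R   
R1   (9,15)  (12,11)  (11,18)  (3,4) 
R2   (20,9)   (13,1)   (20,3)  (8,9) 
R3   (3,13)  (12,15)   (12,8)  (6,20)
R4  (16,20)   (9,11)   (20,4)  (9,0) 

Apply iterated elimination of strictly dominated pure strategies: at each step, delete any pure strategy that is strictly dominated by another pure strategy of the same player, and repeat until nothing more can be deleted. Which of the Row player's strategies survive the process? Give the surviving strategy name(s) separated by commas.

R2, R4

The Row player's strategy R1 is strictly dominated by R2 (L: 20>9, CL: 13>12, CR: 20>11, R: 8>3) and is removed.
Row R3 is eliminated: R2 beats it against every remaining column (L: 20>3, CL: 13>12, CR: 20>12, R: 8>6).
For the Column player, L strictly dominates CL on the remaining rows (R2: 9>1, R4: 20>11); eliminate CL.
Column CR is eliminated: L beats it against every remaining row (R2: 9>3, R4: 20>4).
Among the remaining strategies, none is strictly dominated by another pure strategy of the same player, so the elimination stops.
Surviving strategies — the Row player: {R2, R4}; the Column player: {L, R}.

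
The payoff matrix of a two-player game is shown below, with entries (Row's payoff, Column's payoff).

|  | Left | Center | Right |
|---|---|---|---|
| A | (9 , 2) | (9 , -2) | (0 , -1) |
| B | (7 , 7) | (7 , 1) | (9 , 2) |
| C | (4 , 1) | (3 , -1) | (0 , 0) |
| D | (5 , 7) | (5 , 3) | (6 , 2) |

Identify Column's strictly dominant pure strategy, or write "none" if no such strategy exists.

Left

Left vs Center: A: 2>-2, B: 7>1, C: 1>-1, D: 7>3.
Left vs Right: A: 2>-1, B: 7>2, C: 1>0, D: 7>2.
Left strictly beats every other strategy against every opponent action, so it is strictly dominant.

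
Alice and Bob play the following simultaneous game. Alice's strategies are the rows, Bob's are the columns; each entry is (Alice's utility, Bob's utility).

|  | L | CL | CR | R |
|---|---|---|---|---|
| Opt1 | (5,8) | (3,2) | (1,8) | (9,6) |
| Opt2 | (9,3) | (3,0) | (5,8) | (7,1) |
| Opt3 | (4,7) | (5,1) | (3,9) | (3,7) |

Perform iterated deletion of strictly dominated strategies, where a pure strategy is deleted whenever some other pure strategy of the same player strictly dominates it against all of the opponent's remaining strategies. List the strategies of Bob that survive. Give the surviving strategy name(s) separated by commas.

Column CL is eliminated: L beats it against every remaining row (Opt1: 8>2, Opt2: 3>0, Opt3: 7>1).
Alice's strategy Opt3 is strictly dominated by Opt2 (L: 9>4, CR: 5>3, R: 7>3) and is removed.
For Bob, L strictly dominates R on the remaining rows (Opt1: 8>6, Opt2: 3>1); eliminate R.
For Alice, Opt2 strictly dominates Opt1 on the remaining columns (L: 9>5, CR: 5>1); eliminate Opt1.
Bob's strategy L is strictly dominated by CR (Opt2: 8>3) and is removed.
Among the remaining strategies, none is strictly dominated by another pure strategy of the same player, so the elimination stops.
Surviving strategies — Alice: {Opt2}; Bob: {CR}.

CR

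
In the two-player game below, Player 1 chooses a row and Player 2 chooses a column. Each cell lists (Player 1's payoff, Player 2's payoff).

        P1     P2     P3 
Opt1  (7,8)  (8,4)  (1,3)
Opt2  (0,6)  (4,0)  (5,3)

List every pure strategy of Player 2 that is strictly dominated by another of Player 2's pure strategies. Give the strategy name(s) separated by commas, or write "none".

P2, P3

Nothing dominates P1: P2 at Opt1 (8>4); P3 at Opt1 (8>3).
P2: dominated, since P1 does at least as well everywhere (Opt1: 8>4, Opt2: 6>0).
P3 is strictly dominated by P1 (Opt1: 8>3, Opt2: 6>3).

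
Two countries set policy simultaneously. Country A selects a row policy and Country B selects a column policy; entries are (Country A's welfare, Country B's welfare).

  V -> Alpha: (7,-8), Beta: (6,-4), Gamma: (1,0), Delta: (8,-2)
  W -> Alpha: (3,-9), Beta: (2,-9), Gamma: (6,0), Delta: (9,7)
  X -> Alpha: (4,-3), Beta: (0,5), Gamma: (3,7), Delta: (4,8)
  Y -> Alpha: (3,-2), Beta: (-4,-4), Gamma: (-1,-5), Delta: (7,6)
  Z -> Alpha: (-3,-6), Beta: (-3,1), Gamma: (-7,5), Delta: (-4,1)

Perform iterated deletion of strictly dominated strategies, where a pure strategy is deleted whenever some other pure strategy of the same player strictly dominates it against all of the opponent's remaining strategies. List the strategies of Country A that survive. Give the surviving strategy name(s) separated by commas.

Row Y is eliminated: V beats it against every remaining column (Alpha: 7>3, Beta: 6>-4, Gamma: 1>-1, Delta: 8>7).
Country A's strategy Z is strictly dominated by V (Alpha: 7>-3, Beta: 6>-3, Gamma: 1>-7, Delta: 8>-4) and is removed.
Column Alpha is eliminated: Gamma beats it against every remaining row (V: 0>-8, W: 0>-9, X: 7>-3).
Country A's strategy X is strictly dominated by W (Beta: 2>0, Gamma: 6>3, Delta: 9>4) and is removed.
Column Beta is eliminated: Gamma beats it against every remaining row (V: 0>-4, W: 0>-9).
Row V is eliminated: W beats it against every remaining column (Gamma: 6>1, Delta: 9>8).
Country B's strategy Gamma is strictly dominated by Delta (W: 7>0) and is removed.
Among the remaining strategies, none is strictly dominated by another pure strategy of the same player, so the elimination stops.
Surviving strategies — Country A: {W}; Country B: {Delta}.

W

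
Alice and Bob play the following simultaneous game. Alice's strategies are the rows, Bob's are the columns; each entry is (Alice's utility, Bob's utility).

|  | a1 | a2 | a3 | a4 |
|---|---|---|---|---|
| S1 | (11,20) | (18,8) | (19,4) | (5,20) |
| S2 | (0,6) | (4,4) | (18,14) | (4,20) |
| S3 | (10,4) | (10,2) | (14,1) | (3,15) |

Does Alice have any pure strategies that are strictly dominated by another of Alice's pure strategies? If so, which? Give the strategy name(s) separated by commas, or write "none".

S2, S3

Nothing dominates S1: S2 at a1 (11>0); S3 at a1 (11>10).
S2 is strictly dominated by S1 (a1: 11>0, a2: 18>4, a3: 19>18, a4: 5>4).
S3 is strictly dominated by S1 (a1: 11>10, a2: 18>10, a3: 19>14, a4: 5>3).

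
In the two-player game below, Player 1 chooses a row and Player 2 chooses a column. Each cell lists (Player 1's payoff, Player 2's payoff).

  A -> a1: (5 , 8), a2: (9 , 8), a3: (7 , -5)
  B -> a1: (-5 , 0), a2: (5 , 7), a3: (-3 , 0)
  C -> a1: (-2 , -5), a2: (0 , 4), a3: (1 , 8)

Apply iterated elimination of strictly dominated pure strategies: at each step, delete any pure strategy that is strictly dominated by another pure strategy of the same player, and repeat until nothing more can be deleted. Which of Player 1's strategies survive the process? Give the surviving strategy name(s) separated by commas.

Player 1's strategy B is strictly dominated by A (a1: 5>-5, a2: 9>5, a3: 7>-3) and is removed.
For Player 1, A strictly dominates C on the remaining columns (a1: 5>-2, a2: 9>0, a3: 7>1); eliminate C.
Column a3 is eliminated: a1 beats it against every remaining row (A: 8>-5).
Among the remaining strategies, none is strictly dominated by another pure strategy of the same player, so the elimination stops.
Surviving strategies — Player 1: {A}; Player 2: {a1, a2}.

A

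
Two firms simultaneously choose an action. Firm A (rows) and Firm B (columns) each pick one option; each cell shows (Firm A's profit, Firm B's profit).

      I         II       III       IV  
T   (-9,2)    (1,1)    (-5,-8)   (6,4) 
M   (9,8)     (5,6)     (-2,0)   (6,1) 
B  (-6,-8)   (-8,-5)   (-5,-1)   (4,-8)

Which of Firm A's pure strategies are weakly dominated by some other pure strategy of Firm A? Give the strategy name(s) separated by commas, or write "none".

T, B

T is weakly dominated by M (I: 9>-9, II: 5>1, III: -2>-5, IV: 6=6).
M is not dominated — it holds its own against T at I (9>-9); B at I (9>-6).
B: dominated, since M does at least as well everywhere (I: 9>-6, II: 5>-8, III: -2>-5, IV: 6>4).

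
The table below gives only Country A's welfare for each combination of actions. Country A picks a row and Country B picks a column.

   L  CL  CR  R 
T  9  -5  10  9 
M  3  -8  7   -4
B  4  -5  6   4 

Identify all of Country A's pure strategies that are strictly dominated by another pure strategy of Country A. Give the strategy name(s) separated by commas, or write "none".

T: no other strategy beats it everywhere (M at L (9>3); B at L (9>4)).
M is strictly dominated by T (L: 9>3, CL: -5>-8, CR: 10>7, R: 9>-4).
B is not dominated — it holds its own against T at CL (-5=-5); M at L (4>3).

M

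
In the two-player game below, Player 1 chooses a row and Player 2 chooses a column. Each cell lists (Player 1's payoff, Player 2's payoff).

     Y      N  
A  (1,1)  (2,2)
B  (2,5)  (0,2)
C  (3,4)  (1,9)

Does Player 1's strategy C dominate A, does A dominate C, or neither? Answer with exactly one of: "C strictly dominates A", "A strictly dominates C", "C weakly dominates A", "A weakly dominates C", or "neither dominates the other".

neither dominates the other

C's payoffs vs A's, by Player 2's action — Y: 3>1, N: 1<2.
C does better at Y but worse at N; neither strategy dominates the other.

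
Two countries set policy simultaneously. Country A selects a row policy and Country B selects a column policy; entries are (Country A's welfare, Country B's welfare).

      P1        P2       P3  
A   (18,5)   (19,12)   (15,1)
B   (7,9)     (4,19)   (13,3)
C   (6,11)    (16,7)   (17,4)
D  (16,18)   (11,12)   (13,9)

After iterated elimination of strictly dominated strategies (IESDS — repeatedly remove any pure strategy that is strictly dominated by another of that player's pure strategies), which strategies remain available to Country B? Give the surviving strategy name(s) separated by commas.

For Country A, A strictly dominates B on the remaining columns (P1: 18>7, P2: 19>4, P3: 15>13); eliminate B.
Country A's strategy D is strictly dominated by A (P1: 18>16, P2: 19>11, P3: 15>13) and is removed.
Country B's strategy P3 is strictly dominated by P1 (A: 5>1, C: 11>4) and is removed.
Row C is eliminated: A beats it against every remaining column (P1: 18>6, P2: 19>16).
Country B's strategy P1 is strictly dominated by P2 (A: 12>5) and is removed.
Among the remaining strategies, none is strictly dominated by another pure strategy of the same player, so the elimination stops.
Surviving strategies — Country A: {A}; Country B: {P2}.

P2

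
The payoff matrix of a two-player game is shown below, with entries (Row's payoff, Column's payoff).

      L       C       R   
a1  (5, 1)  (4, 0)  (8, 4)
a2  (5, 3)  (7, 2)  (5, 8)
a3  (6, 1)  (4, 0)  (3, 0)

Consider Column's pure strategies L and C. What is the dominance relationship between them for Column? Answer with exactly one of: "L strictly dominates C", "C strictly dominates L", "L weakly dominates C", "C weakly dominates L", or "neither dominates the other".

L strictly dominates C

Compare L to C across every action of Row: a1: 1>0, a2: 3>2, a3: 1>0.
L gives a strictly higher payoff against every action of Row, so L strictly dominates C.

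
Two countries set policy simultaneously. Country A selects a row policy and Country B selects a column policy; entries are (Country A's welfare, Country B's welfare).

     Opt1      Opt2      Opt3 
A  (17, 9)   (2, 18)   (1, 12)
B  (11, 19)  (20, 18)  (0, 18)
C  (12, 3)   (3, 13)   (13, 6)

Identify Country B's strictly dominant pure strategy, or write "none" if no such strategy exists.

none

Opt1 fails to dominate Opt2 at A (9<18).
Opt2 fails to dominate Opt1 at B (18<19).
Opt3 fails to dominate Opt1 at B (18<19).
No single strategy dominates all the others.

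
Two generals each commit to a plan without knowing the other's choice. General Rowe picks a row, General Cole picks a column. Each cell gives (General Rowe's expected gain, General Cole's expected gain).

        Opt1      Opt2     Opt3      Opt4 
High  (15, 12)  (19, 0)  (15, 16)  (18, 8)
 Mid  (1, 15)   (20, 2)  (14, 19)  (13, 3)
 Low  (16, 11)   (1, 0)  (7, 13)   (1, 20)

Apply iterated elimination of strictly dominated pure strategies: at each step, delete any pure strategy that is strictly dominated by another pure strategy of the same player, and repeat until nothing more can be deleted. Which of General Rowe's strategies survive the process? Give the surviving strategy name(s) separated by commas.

High

Column Opt1 is eliminated: Opt3 beats it against every remaining row (High: 16>12, Mid: 19>15, Low: 13>11).
Row Low is eliminated: High beats it against every remaining column (Opt2: 19>1, Opt3: 15>7, Opt4: 18>1).
Column Opt2 is eliminated: Opt3 beats it against every remaining row (High: 16>0, Mid: 19>2).
General Rowe's strategy Mid is strictly dominated by High (Opt3: 15>14, Opt4: 18>13) and is removed.
General Cole's strategy Opt4 is strictly dominated by Opt3 (High: 16>8) and is removed.
Among the remaining strategies, none is strictly dominated by another pure strategy of the same player, so the elimination stops.
Surviving strategies — General Rowe: {High}; General Cole: {Opt3}.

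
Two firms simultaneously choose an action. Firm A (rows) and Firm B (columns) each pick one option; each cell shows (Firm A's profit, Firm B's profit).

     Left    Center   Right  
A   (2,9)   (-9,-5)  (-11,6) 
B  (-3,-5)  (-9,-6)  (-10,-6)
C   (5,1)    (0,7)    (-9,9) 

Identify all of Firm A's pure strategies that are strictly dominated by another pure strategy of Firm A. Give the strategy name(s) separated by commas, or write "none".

A: dominated, since C does at least as well everywhere (Left: 5>2, Center: 0>-9, Right: -9>-11).
C strictly dominates B — Left: 5>-3, Center: 0>-9, Right: -9>-10.
Nothing dominates C: A at Left (5>2); B at Left (5>-3).

A, B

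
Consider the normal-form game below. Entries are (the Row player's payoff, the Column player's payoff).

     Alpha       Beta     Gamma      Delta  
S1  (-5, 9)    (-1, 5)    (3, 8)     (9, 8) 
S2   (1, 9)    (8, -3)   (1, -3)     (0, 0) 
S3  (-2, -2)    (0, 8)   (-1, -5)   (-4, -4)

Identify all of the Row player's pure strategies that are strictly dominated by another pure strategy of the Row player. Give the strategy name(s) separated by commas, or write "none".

S1 is not dominated — it holds its own against S2 at Gamma (3>1); S3 at Gamma (3>-1).
S2: no other strategy beats it everywhere (S1 at Alpha (1>-5); S3 at Alpha (1>-2)).
S3: dominated, since S2 does at least as well everywhere (Alpha: 1>-2, Beta: 8>0, Gamma: 1>-1, Delta: 0>-4).

S3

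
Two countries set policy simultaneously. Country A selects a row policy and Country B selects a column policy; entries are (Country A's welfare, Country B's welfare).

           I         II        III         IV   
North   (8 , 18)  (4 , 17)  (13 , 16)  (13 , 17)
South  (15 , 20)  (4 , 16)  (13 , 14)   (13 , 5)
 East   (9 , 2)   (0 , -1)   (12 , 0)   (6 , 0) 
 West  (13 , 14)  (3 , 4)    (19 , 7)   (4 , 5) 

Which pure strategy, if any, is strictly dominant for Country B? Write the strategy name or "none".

I

I vs II: North: 18>17, South: 20>16, East: 2>-1, West: 14>4.
I vs III: North: 18>16, South: 20>14, East: 2>0, West: 14>7.
I vs IV: North: 18>17, South: 20>5, East: 2>0, West: 14>5.
I strictly beats every other strategy against every opponent action, so it is strictly dominant.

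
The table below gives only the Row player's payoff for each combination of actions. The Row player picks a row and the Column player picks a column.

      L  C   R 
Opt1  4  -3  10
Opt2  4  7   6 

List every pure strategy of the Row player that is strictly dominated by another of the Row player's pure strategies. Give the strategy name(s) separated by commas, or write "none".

Opt1 is not dominated — it holds its own against Opt2 at L (4=4).
Nothing dominates Opt2: Opt1 at L (4=4).

none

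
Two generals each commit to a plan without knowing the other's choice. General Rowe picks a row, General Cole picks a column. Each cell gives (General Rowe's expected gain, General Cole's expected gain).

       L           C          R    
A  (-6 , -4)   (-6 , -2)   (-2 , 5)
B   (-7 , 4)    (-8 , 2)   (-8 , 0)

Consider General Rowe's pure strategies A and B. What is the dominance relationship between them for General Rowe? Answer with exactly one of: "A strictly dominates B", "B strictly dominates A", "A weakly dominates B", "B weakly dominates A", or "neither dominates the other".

Compare A to B across every action of General Cole: L: -6>-7, C: -6>-8, R: -2>-8.
Every comparison favours A, so A strictly dominates B.

A strictly dominates B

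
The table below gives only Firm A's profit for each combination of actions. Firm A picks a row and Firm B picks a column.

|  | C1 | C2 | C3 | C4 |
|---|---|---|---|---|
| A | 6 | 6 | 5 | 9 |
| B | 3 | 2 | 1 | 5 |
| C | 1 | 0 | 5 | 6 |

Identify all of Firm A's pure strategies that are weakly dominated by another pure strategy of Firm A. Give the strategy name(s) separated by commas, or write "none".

A: no other strategy beats it everywhere (B at C1 (6>3); C at C1 (6>1)).
A weakly dominates B — C1: 6>3, C2: 6>2, C3: 5>1, C4: 9>5.
A weakly dominates C — C1: 6>1, C2: 6>0, C3: 5=5, C4: 9>6.

B, C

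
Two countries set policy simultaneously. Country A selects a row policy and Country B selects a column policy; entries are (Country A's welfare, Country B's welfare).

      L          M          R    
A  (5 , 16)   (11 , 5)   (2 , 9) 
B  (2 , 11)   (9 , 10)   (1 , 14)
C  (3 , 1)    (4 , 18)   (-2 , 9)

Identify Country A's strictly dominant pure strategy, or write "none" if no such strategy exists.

A vs B: L: 5>2, M: 11>9, R: 2>1.
A vs C: L: 5>3, M: 11>4, R: 2>-2.
A strictly beats every other strategy against every opponent action, so it is strictly dominant.

A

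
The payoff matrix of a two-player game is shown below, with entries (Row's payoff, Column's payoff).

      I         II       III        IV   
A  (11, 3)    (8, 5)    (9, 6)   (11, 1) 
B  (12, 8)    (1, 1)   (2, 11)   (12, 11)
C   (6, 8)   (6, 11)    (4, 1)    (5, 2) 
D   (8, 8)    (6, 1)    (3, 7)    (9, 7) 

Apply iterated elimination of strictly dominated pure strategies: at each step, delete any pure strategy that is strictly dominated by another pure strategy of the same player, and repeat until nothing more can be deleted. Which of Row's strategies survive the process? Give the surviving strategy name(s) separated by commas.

A, B

For Row, A strictly dominates C on the remaining columns (I: 11>6, II: 8>6, III: 9>4, IV: 11>5); eliminate C.
Row's strategy D is strictly dominated by A (I: 11>8, II: 8>6, III: 9>3, IV: 11>9) and is removed.
For Column, III strictly dominates I on the remaining rows (A: 6>3, B: 11>8); eliminate I.
Column II is eliminated: III beats it against every remaining row (A: 6>5, B: 11>1).
Among the remaining strategies, none is strictly dominated by another pure strategy of the same player, so the elimination stops.
Surviving strategies — Row: {A, B}; Column: {III, IV}.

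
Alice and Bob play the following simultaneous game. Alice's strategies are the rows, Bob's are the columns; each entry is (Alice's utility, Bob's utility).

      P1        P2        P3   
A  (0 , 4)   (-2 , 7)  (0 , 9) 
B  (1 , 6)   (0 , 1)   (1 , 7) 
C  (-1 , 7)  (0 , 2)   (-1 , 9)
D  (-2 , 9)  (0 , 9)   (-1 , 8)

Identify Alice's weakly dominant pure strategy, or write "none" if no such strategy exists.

B vs A: P1: 1>0, P2: 0>-2, P3: 1>0.
B vs C: P1: 1>-1, P2: 0=0, P3: 1>-1.
B vs D: P1: 1>-2, P2: 0=0, P3: 1>-1.
B is at least as good as every other strategy against every opponent action, so it is weakly dominant.

B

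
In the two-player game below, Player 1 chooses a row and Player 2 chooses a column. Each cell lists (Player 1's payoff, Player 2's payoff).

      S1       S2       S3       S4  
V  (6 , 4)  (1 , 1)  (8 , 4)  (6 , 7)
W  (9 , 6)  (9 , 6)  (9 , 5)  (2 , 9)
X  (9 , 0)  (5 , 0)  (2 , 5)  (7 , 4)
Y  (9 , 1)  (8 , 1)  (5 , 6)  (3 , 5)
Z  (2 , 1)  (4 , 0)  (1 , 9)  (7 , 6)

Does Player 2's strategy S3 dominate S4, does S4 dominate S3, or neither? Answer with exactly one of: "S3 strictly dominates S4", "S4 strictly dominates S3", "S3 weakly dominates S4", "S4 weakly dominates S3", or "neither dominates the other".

Compare S3 to S4 across each choice by Player 1: V: 4<7, W: 5<9, X: 5>4, Y: 6>5, Z: 9>6.
S3 does better at X, Y, Z but worse at V, W; neither strategy dominates the other.

neither dominates the other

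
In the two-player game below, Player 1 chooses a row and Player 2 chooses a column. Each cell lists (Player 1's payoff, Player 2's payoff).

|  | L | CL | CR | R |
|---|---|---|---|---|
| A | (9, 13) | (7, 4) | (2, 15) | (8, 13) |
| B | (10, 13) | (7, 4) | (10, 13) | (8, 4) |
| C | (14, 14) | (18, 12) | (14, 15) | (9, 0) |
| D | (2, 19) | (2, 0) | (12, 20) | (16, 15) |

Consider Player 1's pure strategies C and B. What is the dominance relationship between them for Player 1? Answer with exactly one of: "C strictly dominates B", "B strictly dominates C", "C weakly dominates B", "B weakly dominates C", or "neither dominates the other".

C strictly dominates B

C's payoffs vs B's, by Player 2's action — L: 14>10, CL: 18>7, CR: 14>10, R: 9>8.
C gives a strictly higher payoff against each opponent action, so C strictly dominates B.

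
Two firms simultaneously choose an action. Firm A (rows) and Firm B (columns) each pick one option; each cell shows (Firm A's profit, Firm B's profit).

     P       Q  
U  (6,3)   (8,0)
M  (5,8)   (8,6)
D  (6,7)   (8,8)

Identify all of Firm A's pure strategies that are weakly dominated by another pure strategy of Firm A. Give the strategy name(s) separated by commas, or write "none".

M

U: no other strategy beats it everywhere (M at P (6>5); D (identical payoffs)).
M is weakly dominated by U (P: 6>5, Q: 8=8).
Nothing dominates D: U (identical payoffs); M at P (6>5).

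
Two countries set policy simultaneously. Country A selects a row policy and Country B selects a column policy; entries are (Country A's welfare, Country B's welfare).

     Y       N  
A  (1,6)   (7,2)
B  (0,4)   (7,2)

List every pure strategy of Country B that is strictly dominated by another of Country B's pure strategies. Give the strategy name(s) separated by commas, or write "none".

Y is not dominated — it holds its own against N at A (6>2).
N: dominated, since Y does at least as well everywhere (A: 6>2, B: 4>2).

N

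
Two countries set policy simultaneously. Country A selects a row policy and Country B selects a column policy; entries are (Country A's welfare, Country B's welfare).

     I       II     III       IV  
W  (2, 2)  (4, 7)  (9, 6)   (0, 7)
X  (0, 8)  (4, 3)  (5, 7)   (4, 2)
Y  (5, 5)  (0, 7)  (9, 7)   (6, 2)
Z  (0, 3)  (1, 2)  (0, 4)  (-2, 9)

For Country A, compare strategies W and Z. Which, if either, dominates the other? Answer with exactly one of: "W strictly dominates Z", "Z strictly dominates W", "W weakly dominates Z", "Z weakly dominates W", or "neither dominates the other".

W strictly dominates Z

Compare W to Z across each opponent action: I: 2>0, II: 4>1, III: 9>0, IV: 0>-2.
W gives a strictly higher payoff against each opponent action, so W strictly dominates Z.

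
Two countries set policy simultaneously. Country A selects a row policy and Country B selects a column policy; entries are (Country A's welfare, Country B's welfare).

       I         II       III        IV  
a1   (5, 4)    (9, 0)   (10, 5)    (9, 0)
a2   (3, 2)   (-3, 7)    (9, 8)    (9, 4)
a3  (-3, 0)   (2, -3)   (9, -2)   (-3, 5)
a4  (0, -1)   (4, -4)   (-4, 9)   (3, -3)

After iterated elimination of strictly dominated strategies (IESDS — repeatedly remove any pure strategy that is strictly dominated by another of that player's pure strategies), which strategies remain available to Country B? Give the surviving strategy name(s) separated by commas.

III

For Country A, a1 strictly dominates a3 on the remaining columns (I: 5>-3, II: 9>2, III: 10>9, IV: 9>-3); eliminate a3.
For Country A, a1 strictly dominates a4 on the remaining columns (I: 5>0, II: 9>4, III: 10>-4, IV: 9>3); eliminate a4.
For Country B, III strictly dominates I on the remaining rows (a1: 5>4, a2: 8>2); eliminate I.
Country B's strategy II is strictly dominated by III (a1: 5>0, a2: 8>7) and is removed.
For Country B, III strictly dominates IV on the remaining rows (a1: 5>0, a2: 8>4); eliminate IV.
Country A's strategy a2 is strictly dominated by a1 (III: 10>9) and is removed.
Among the remaining strategies, none is strictly dominated by another pure strategy of the same player, so the elimination stops.
Surviving strategies — Country A: {a1}; Country B: {III}.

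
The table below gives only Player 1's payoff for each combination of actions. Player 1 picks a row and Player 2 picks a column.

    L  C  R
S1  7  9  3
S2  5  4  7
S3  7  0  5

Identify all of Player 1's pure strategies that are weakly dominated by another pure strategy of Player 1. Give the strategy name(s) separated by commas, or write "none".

S1: no other strategy beats it everywhere (S2 at L (7>5); S3 at C (9>0)).
Nothing dominates S2: S1 at R (7>3); S3 at C (4>0).
S3: no other strategy beats it everywhere (S1 at R (5>3); S2 at L (7>5)).

none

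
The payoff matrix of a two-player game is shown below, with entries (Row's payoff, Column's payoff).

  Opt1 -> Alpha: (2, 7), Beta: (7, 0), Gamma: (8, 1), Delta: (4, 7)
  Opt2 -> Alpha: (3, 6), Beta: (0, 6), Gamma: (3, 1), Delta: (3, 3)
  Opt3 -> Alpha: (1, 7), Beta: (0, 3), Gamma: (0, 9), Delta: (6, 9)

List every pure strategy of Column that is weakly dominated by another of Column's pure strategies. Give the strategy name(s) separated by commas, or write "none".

Nothing dominates Alpha: Beta at Opt1 (7>0); Gamma at Opt1 (7>1); Delta at Opt2 (6>3).
Beta: dominated, since Alpha does at least as well everywhere (Opt1: 7>0, Opt2: 6=6, Opt3: 7>3).
Gamma: dominated, since Delta does at least as well everywhere (Opt1: 7>1, Opt2: 3>1, Opt3: 9=9).
Delta is not dominated — it holds its own against Alpha at Opt3 (9>7); Beta at Opt1 (7>0); Gamma at Opt1 (7>1).

Beta, Gamma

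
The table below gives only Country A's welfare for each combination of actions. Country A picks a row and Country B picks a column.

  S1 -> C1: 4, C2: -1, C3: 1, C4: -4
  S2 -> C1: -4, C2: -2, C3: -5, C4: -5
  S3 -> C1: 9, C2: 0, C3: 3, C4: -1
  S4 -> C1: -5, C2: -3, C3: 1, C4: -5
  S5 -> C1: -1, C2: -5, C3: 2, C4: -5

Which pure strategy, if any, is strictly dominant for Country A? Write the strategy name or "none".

S3 vs S1: C1: 9>4, C2: 0>-1, C3: 3>1, C4: -1>-4.
S3 vs S2: C1: 9>-4, C2: 0>-2, C3: 3>-5, C4: -1>-5.
S3 vs S4: C1: 9>-5, C2: 0>-3, C3: 3>1, C4: -1>-5.
S3 vs S5: C1: 9>-1, C2: 0>-5, C3: 3>2, C4: -1>-5.
S3 strictly beats every other strategy against every opponent action, so it is strictly dominant.

S3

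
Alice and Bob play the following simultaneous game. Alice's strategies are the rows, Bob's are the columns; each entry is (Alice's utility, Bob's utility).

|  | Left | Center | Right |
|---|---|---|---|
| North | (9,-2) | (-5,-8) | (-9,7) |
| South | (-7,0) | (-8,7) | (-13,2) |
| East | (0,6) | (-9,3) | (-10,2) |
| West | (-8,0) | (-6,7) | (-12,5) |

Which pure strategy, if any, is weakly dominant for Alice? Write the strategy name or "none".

North

North vs South: Left: 9>-7, Center: -5>-8, Right: -9>-13.
North vs East: Left: 9>0, Center: -5>-9, Right: -9>-10.
North vs West: Left: 9>-8, Center: -5>-6, Right: -9>-12.
North is at least as good as every other strategy against every opponent action, so it is weakly dominant.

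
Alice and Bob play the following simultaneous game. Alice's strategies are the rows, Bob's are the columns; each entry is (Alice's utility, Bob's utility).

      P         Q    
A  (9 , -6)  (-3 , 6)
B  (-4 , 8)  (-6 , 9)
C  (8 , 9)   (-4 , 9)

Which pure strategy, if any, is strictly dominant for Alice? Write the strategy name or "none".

A

A vs B: P: 9>-4, Q: -3>-6.
A vs C: P: 9>8, Q: -3>-4.
A strictly beats every other strategy against every opponent action, so it is strictly dominant.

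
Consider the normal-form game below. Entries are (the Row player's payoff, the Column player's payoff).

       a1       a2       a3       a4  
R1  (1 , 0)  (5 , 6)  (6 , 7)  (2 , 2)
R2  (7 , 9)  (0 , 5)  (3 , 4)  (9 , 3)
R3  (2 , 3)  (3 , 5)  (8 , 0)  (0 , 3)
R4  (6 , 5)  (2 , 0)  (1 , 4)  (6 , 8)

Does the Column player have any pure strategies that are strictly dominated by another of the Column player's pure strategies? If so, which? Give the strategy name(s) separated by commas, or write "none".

none

a1 is not dominated — it holds its own against a2 at R2 (9>5); a3 at R2 (9>4); a4 at R2 (9>3).
a2: no other strategy beats it everywhere (a1 at R1 (6>0); a3 at R2 (5>4); a4 at R1 (6>2)).
Nothing dominates a3: a1 at R1 (7>0); a2 at R1 (7>6); a4 at R1 (7>2).
a4 is not dominated — it holds its own against a1 at R1 (2>0); a2 at R4 (8>0); a3 at R3 (3>0).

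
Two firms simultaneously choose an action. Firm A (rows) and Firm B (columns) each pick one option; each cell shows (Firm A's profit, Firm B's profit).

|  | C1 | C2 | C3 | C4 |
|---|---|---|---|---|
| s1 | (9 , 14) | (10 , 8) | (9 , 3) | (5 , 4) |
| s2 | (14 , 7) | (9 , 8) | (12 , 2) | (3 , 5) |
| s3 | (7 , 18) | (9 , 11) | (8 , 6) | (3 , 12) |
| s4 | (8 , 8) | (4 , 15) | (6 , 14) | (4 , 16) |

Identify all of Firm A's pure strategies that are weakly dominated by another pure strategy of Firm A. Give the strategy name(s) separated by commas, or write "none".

s1: no other strategy beats it everywhere (s2 at C2 (10>9); s3 at C1 (9>7); s4 at C1 (9>8)).
Nothing dominates s2: s1 at C1 (14>9); s3 at C1 (14>7); s4 at C1 (14>8).
s3: dominated, since s1 does at least as well everywhere (C1: 9>7, C2: 10>9, C3: 9>8, C4: 5>3).
s4: dominated, since s1 does at least as well everywhere (C1: 9>8, C2: 10>4, C3: 9>6, C4: 5>4).

s3, s4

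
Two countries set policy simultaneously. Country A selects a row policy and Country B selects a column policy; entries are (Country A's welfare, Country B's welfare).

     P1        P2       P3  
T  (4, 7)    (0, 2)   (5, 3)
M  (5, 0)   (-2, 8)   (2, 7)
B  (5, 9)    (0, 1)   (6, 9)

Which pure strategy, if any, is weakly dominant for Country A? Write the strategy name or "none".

B vs T: P1: 5>4, P2: 0=0, P3: 6>5.
B vs M: P1: 5=5, P2: 0>-2, P3: 6>2.
B is at least as good as every other strategy against every opponent action, so it is weakly dominant.

B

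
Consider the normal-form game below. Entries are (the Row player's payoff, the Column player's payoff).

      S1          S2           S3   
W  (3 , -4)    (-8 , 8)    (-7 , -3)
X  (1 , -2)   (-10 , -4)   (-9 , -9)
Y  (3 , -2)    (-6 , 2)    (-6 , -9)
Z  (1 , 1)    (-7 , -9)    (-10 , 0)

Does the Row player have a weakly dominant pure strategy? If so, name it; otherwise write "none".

Y

Y vs W: S1: 3=3, S2: -6>-8, S3: -6>-7.
Y vs X: S1: 3>1, S2: -6>-10, S3: -6>-9.
Y vs Z: S1: 3>1, S2: -6>-7, S3: -6>-10.
Y is at least as good as every other strategy against every opponent action, so it is weakly dominant.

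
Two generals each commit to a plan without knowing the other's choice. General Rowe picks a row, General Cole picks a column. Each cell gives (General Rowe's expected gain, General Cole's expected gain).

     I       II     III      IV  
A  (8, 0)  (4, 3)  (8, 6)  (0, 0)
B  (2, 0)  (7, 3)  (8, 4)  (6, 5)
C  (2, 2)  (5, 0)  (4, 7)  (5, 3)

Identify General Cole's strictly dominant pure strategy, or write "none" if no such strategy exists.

none

I fails to dominate II at A (0<3).
II fails to dominate I at C (0<2).
III fails to dominate IV at B (4<5).
IV fails to dominate I at A (0=0).
No single strategy dominates all the others.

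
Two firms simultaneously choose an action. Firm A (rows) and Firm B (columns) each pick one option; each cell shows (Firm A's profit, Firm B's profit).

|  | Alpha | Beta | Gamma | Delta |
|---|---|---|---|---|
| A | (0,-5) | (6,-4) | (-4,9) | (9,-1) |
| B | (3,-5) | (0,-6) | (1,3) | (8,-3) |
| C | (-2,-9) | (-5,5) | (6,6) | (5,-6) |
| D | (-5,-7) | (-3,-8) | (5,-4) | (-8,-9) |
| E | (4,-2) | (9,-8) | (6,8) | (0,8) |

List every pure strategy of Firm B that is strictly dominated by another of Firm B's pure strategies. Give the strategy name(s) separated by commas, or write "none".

Alpha, Beta

Alpha is strictly dominated by Gamma (A: 9>-5, B: 3>-5, C: 6>-9, D: -4>-7, E: 8>-2).
Gamma strictly dominates Beta — A: 9>-4, B: 3>-6, C: 6>5, D: -4>-8, E: 8>-8.
Gamma: no other strategy beats it everywhere (Alpha at A (9>-5); Beta at A (9>-4); Delta at A (9>-1)).
Delta: no other strategy beats it everywhere (Alpha at A (-1>-5); Beta at A (-1>-4); Gamma at E (8=8)).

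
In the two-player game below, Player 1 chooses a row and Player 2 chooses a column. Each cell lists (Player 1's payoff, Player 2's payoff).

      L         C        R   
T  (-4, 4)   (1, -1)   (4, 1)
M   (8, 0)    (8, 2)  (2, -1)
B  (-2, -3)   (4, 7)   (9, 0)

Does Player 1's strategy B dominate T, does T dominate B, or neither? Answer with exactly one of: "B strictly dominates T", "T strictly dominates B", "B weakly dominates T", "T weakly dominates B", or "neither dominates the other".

B's payoffs vs T's, by Player 2's action — L: -2>-4, C: 4>1, R: 9>4.
Every comparison favours B, so B strictly dominates T.

B strictly dominates T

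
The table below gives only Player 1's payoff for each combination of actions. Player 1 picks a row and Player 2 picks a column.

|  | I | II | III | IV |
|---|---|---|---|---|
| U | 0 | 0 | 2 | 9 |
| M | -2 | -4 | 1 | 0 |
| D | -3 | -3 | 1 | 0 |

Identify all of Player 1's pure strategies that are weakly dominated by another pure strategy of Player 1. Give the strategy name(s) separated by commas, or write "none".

M, D

U: no other strategy beats it everywhere (M at I (0>-2); D at I (0>-3)).
M is weakly dominated by U (I: 0>-2, II: 0>-4, III: 2>1, IV: 9>0).
D is weakly dominated by U (I: 0>-3, II: 0>-3, III: 2>1, IV: 9>0).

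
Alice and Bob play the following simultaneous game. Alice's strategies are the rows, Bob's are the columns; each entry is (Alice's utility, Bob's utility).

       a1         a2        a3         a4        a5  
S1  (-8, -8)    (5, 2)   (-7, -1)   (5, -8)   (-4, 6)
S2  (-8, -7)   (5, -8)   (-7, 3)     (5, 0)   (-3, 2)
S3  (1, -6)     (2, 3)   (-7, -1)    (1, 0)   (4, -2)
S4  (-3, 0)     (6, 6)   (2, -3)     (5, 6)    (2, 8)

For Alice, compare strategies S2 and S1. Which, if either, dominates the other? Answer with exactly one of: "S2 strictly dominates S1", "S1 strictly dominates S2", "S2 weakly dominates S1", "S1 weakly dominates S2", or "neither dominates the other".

Compare S2 to S1 across each choice by Bob: a1: -8=-8, a2: 5=5, a3: -7=-7, a4: 5=5, a5: -3>-4.
S2 is at least as good everywhere and strictly better somewhere (tied only at a1, a2, a3, a4), so S2 weakly but not strictly dominates S1.

S2 weakly dominates S1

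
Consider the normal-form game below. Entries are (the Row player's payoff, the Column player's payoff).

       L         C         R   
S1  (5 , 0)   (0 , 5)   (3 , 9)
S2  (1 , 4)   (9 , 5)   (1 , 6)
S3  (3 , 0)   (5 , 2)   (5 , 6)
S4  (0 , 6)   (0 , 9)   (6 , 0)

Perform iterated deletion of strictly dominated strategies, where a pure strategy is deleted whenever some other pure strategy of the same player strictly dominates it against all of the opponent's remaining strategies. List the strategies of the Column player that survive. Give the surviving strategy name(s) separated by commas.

C, R

For the Column player, C strictly dominates L on the remaining rows (S1: 5>0, S2: 5>4, S3: 2>0, S4: 9>6); eliminate L.
Row S1 is eliminated: S3 beats it against every remaining column (C: 5>0, R: 5>3).
Among the remaining strategies, none is strictly dominated by another pure strategy of the same player, so the elimination stops.
Surviving strategies — the Row player: {S2, S3, S4}; the Column player: {C, R}.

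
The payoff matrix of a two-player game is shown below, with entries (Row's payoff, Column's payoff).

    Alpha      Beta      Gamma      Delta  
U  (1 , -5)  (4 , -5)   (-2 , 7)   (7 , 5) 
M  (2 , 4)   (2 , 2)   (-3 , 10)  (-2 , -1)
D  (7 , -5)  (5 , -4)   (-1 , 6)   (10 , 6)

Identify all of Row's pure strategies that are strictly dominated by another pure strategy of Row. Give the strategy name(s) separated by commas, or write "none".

U: dominated, since D does at least as well everywhere (Alpha: 7>1, Beta: 5>4, Gamma: -1>-2, Delta: 10>7).
M is strictly dominated by D (Alpha: 7>2, Beta: 5>2, Gamma: -1>-3, Delta: 10>-2).
Nothing dominates D: U at Alpha (7>1); M at Alpha (7>2).

U, M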